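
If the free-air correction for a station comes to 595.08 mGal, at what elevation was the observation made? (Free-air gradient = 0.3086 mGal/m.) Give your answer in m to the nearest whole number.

1928

h = 595.08 / 0.3086 = 1928.32 m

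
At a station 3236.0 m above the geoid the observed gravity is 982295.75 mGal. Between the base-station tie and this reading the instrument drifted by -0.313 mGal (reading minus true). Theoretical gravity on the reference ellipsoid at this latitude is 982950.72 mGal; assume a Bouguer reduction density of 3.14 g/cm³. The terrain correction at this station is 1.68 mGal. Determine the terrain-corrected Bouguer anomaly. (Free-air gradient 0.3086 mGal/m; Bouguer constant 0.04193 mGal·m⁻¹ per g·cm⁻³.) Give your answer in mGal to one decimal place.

Drift-corrected reading = 982295.75 − (-0.313) = 982296.063 mGal
Free-air correction = 0.3086 × 3236.0 = 998.63 mGal
Free-air anomaly = 982296.063 − 982950.72 + (998.63) = 343.973 mGal
Bouguer slab correction = 0.04193 × 3.14 × 3236.0 = 426.05 mGal
Simple Bouguer anomaly = 343.973 − (426.05) = -82.077 mGal
Complete Bouguer anomaly = -82.077 + 1.68 = -80.397 mGal

-80.4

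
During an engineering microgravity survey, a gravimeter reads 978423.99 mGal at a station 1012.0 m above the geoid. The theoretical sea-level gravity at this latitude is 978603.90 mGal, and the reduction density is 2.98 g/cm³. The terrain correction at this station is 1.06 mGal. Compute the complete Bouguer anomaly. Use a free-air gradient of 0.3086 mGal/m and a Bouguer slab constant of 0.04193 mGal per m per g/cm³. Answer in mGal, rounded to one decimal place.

7.0

Free-air correction = 0.3086 × 1012.0 = 312.30 mGal
Free-air anomaly = 978423.99 − 978603.90 + (312.30) = 132.39 mGal
Bouguer slab correction = 0.04193 × 2.98 × 1012.0 = 126.45 mGal
Simple Bouguer anomaly = 132.39 − (126.45) = 5.94 mGal
Complete Bouguer anomaly = 5.94 + 1.06 = 7.00 mGal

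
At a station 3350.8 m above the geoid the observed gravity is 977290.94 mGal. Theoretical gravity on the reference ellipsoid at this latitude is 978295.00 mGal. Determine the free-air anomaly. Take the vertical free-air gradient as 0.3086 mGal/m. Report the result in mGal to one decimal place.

Free-air correction = 0.3086 × 3350.8 = 1034.06 mGal
Free-air anomaly = 977290.94 − 978295.00 + (1034.06) = 30.00 mGal

30.0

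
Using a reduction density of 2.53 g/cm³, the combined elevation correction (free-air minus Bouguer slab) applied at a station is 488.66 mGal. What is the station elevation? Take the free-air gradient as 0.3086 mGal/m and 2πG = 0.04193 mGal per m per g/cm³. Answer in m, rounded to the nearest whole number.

Combined gradient = 0.3086 − 0.04193 × 2.53 = 0.2025171 mGal/m
h = 488.66 / 0.2025171 = 2412.93 m

2413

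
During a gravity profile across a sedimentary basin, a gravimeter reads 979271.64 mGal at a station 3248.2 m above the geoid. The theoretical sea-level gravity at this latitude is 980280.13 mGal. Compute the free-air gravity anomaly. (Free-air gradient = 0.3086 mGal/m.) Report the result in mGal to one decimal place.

Free-air correction = 0.3086 × 3248.2 = 1002.39 mGal
Free-air anomaly = 979271.64 − 980280.13 + (1002.39) = -6.10 mGal

-6.1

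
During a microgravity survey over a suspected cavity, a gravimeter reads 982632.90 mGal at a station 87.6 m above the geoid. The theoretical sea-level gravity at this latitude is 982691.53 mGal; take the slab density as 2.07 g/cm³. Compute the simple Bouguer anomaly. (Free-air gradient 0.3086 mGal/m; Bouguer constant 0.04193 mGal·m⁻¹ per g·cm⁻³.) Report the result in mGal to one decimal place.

-39.2

Free-air correction = 0.3086 × 87.6 = 27.03 mGal
Free-air anomaly = 982632.90 − 982691.53 + (27.03) = -31.60 mGal
Bouguer slab correction = 0.04193 × 2.07 × 87.6 = 7.60 mGal
Simple Bouguer anomaly = -31.60 − (7.60) = -39.20 mGal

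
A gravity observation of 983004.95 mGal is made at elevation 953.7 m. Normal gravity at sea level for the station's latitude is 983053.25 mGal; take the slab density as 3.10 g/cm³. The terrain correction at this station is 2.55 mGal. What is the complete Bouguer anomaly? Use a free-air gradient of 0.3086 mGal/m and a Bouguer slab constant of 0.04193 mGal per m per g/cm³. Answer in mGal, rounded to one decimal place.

124.6

Free-air correction = 0.3086 × 953.7 = 294.31 mGal
Free-air anomaly = 983004.95 − 983053.25 + (294.31) = 246.01 mGal
Bouguer slab correction = 0.04193 × 3.10 × 953.7 = 123.96 mGal
Simple Bouguer anomaly = 246.01 − (123.96) = 122.05 mGal
Complete Bouguer anomaly = 122.05 + 2.55 = 124.60 mGal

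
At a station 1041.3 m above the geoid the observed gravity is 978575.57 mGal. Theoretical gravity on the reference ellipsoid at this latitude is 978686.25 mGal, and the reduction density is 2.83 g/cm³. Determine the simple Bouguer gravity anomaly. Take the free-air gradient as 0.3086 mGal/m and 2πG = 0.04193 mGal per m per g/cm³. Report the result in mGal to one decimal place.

Free-air correction = 0.3086 × 1041.3 = 321.35 mGal
Free-air anomaly = 978575.57 − 978686.25 + (321.35) = 210.67 mGal
Bouguer slab correction = 0.04193 × 2.83 × 1041.3 = 123.56 mGal
Simple Bouguer anomaly = 210.67 − (123.56) = 87.11 mGal

87.1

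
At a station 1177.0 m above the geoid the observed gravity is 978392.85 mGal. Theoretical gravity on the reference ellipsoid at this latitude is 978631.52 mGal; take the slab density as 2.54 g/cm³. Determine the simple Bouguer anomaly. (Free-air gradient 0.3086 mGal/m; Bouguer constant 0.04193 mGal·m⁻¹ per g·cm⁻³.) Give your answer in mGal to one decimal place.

-0.8

Free-air correction = 0.3086 × 1177.0 = 363.22 mGal
Free-air anomaly = 978392.85 − 978631.52 + (363.22) = 124.55 mGal
Bouguer slab correction = 0.04193 × 2.54 × 1177.0 = 125.35 mGal
Simple Bouguer anomaly = 124.55 − (125.35) = -0.80 mGal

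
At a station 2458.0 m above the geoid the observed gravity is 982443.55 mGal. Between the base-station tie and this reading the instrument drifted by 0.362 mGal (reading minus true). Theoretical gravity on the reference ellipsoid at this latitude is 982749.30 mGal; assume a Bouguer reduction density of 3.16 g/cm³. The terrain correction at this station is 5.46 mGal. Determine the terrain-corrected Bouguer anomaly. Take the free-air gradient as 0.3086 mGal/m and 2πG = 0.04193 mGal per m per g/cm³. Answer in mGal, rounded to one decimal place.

Drift-corrected reading = 982443.55 − (0.362) = 982443.188 mGal
Free-air correction = 0.3086 × 2458.0 = 758.54 mGal
Free-air anomaly = 982443.188 − 982749.30 + (758.54) = 452.428 mGal
Bouguer slab correction = 0.04193 × 3.16 × 2458.0 = 325.68 mGal
Simple Bouguer anomaly = 452.428 − (325.68) = 126.748 mGal
Complete Bouguer anomaly = 126.748 + 5.46 = 132.208 mGal

132.2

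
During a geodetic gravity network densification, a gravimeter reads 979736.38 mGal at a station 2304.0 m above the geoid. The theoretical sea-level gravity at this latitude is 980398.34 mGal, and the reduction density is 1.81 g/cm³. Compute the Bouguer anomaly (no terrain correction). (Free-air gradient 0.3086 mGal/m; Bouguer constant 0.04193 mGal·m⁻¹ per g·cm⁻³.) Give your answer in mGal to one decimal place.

Free-air correction = 0.3086 × 2304.0 = 711.01 mGal
Free-air anomaly = 979736.38 − 980398.34 + (711.01) = 49.05 mGal
Bouguer slab correction = 0.04193 × 1.81 × 2304.0 = 174.86 mGal
Simple Bouguer anomaly = 49.05 − (174.86) = -125.81 mGal

-125.8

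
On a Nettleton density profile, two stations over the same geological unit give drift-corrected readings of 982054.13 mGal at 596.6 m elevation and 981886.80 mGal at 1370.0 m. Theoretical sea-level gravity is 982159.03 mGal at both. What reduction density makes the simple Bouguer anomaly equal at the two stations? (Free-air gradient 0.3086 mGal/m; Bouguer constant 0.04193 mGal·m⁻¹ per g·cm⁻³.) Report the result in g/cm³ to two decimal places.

2.20

Δg_obs = 981886.80 − 982054.13 = -167.33 mGal over Δh = 1370.0 − 596.6 = 773.4 m
Equal Bouguer anomalies ⇒ Δg_obs + (0.3086 − 0.04193ρ)·Δh = 0
0.3086 − 0.04193ρ = −Δg_obs/Δh = 0.21636
ρ = (0.3086 − 0.21636) / 0.04193 = 2.20 g/cm³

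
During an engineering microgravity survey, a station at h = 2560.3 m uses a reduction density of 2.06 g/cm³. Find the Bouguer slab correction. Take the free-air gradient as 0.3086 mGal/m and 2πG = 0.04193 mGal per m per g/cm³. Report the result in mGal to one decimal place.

Bouguer slab correction = 0.04193 × 2.06 × 2560.3 = 221.1 mGal

221.1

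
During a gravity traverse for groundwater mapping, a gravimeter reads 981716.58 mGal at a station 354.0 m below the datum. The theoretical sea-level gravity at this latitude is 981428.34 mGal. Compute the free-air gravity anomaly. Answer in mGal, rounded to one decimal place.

179.0

Free-air correction = 0.3086 × -354.0 = -109.24 mGal
Free-air anomaly = 981716.58 − 981428.34 + (-109.24) = 179.00 mGal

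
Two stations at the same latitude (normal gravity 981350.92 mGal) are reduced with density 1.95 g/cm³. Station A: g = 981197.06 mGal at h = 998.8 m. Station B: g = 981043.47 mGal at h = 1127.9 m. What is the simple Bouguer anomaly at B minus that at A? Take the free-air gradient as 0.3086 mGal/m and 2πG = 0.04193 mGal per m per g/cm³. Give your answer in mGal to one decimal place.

-124.3

Δg_SB(A) = 981197.06 − 981350.92 + 0.3086×998.8 − 0.04193×1.95×998.8 = 72.70 mGal
Δg_SB(B) = 981043.47 − 981350.92 + 0.3086×1127.9 − 0.04193×1.95×1127.9 = -51.60 mGal
Difference = -51.60 − (72.70) = -124.30 mGal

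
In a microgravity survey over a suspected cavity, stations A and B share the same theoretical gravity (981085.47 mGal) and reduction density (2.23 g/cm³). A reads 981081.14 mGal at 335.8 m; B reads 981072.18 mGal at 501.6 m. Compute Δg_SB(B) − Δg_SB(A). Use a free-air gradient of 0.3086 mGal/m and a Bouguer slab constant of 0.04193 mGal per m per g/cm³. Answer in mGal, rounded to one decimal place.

Δg_SB(A) = 981081.14 − 981085.47 + 0.3086×335.8 − 0.04193×2.23×335.8 = 67.90 mGal
Δg_SB(B) = 981072.18 − 981085.47 + 0.3086×501.6 − 0.04193×2.23×501.6 = 94.60 mGal
Difference = 94.60 − (67.90) = 26.70 mGal

26.7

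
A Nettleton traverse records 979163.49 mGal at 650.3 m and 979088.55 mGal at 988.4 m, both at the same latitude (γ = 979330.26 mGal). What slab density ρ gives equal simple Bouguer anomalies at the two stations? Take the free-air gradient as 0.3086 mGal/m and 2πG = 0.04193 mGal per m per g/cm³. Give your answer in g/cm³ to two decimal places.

2.07

Δg_obs = 979088.55 − 979163.49 = -74.94 mGal over Δh = 988.4 − 650.3 = 338.1 m
Equal Bouguer anomalies ⇒ Δg_obs + (0.3086 − 0.04193ρ)·Δh = 0
0.3086 − 0.04193ρ = −Δg_obs/Δh = 0.22165
ρ = (0.3086 − 0.22165) / 0.04193 = 2.07 g/cm³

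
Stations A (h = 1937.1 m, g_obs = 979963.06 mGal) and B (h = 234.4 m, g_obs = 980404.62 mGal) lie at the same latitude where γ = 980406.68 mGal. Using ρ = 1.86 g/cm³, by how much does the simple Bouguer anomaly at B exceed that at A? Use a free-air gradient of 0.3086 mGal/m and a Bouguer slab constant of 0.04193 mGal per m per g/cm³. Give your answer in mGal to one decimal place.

48.9

Δg_SB(A) = 979963.06 − 980406.68 + 0.3086×1937.1 − 0.04193×1.86×1937.1 = 3.10 mGal
Δg_SB(B) = 980404.62 − 980406.68 + 0.3086×234.4 − 0.04193×1.86×234.4 = 52.00 mGal
Difference = 52.00 − (3.10) = 48.90 mGal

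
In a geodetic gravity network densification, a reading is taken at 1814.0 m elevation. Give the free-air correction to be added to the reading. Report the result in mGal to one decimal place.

Free-air correction = 0.3086 × 1814.0 = 559.8 mGal

559.8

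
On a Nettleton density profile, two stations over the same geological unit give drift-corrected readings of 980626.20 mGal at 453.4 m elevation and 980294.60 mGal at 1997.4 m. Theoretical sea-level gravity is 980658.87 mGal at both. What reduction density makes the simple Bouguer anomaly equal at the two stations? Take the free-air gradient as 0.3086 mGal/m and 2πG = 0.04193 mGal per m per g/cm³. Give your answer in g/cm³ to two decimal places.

Δg_obs = 980294.60 − 980626.20 = -331.60 mGal over Δh = 1997.4 − 453.4 = 1544.0 m
Equal Bouguer anomalies ⇒ Δg_obs + (0.3086 − 0.04193ρ)·Δh = 0
0.3086 − 0.04193ρ = −Δg_obs/Δh = 0.21477
ρ = (0.3086 − 0.21477) / 0.04193 = 2.24 g/cm³

2.24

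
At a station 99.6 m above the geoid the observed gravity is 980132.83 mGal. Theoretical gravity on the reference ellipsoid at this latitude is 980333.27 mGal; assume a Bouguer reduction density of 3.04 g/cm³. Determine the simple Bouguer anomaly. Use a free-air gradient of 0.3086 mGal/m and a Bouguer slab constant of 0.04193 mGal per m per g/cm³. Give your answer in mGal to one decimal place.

Free-air correction = 0.3086 × 99.6 = 30.74 mGal
Free-air anomaly = 980132.83 − 980333.27 + (30.74) = -169.70 mGal
Bouguer slab correction = 0.04193 × 3.04 × 99.6 = 12.70 mGal
Simple Bouguer anomaly = -169.70 − (12.70) = -182.40 mGal

-182.4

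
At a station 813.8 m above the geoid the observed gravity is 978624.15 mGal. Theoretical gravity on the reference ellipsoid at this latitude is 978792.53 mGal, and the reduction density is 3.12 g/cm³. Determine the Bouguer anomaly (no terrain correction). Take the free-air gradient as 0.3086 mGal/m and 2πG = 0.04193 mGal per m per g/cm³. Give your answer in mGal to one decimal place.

-23.7

Free-air correction = 0.3086 × 813.8 = 251.14 mGal
Free-air anomaly = 978624.15 − 978792.53 + (251.14) = 82.76 mGal
Bouguer slab correction = 0.04193 × 3.12 × 813.8 = 106.46 mGal
Simple Bouguer anomaly = 82.76 − (106.46) = -23.70 mGal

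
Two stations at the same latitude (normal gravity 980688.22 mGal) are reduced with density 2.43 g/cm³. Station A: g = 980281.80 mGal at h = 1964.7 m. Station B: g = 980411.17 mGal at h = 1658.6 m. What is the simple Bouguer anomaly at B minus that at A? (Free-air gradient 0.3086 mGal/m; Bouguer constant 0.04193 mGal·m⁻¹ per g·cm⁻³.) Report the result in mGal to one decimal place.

66.1

Δg_SB(A) = 980281.80 − 980688.22 + 0.3086×1964.7 − 0.04193×2.43×1964.7 = -0.30 mGal
Δg_SB(B) = 980411.17 − 980688.22 + 0.3086×1658.6 − 0.04193×2.43×1658.6 = 65.80 mGal
Difference = 65.80 − (-0.30) = 66.10 mGal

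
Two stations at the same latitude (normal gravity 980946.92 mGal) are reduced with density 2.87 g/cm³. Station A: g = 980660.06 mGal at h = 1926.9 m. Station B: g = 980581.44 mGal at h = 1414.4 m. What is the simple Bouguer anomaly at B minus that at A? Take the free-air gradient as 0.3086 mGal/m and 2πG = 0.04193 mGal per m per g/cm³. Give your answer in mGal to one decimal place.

Δg_SB(A) = 980660.06 − 980946.92 + 0.3086×1926.9 − 0.04193×2.87×1926.9 = 75.90 mGal
Δg_SB(B) = 980581.44 − 980946.92 + 0.3086×1414.4 − 0.04193×2.87×1414.4 = -99.20 mGal
Difference = -99.20 − (75.90) = -175.10 mGal

-175.1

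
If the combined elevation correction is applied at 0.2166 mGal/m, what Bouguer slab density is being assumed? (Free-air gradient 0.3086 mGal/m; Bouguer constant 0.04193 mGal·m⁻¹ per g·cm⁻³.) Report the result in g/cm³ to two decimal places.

2.19

0.2166 = 0.3086 − 0.04193 × ρ
ρ = (0.3086 − 0.2166) / 0.04193 = 2.19 g/cm³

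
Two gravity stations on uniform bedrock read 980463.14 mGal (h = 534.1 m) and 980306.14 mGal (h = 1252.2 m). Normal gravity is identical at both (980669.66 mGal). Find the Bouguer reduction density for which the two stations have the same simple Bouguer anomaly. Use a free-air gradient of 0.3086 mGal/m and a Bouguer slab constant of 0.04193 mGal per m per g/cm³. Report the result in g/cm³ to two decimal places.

2.15

Δg_obs = 980306.14 − 980463.14 = -157.00 mGal over Δh = 1252.2 − 534.1 = 718.1 m
Equal Bouguer anomalies ⇒ Δg_obs + (0.3086 − 0.04193ρ)·Δh = 0
0.3086 − 0.04193ρ = −Δg_obs/Δh = 0.21863
ρ = (0.3086 − 0.21863) / 0.04193 = 2.15 g/cm³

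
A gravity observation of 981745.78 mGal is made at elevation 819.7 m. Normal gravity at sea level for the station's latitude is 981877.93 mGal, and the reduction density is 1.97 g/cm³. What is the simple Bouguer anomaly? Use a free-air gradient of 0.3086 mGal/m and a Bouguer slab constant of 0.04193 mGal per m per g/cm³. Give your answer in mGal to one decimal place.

53.1

Free-air correction = 0.3086 × 819.7 = 252.96 mGal
Free-air anomaly = 981745.78 − 981877.93 + (252.96) = 120.81 mGal
Bouguer slab correction = 0.04193 × 1.97 × 819.7 = 67.71 mGal
Simple Bouguer anomaly = 120.81 − (67.71) = 53.10 mGal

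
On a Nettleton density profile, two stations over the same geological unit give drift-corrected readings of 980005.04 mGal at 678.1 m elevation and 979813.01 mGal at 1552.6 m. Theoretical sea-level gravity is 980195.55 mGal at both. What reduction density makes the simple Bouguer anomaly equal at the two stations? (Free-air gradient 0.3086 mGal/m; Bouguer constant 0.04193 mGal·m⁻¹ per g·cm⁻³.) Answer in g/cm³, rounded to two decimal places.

2.12

Δg_obs = 979813.01 − 980005.04 = -192.03 mGal over Δh = 1552.6 − 678.1 = 874.5 m
Equal Bouguer anomalies ⇒ Δg_obs + (0.3086 − 0.04193ρ)·Δh = 0
0.3086 − 0.04193ρ = −Δg_obs/Δh = 0.21959
ρ = (0.3086 − 0.21959) / 0.04193 = 2.12 g/cm³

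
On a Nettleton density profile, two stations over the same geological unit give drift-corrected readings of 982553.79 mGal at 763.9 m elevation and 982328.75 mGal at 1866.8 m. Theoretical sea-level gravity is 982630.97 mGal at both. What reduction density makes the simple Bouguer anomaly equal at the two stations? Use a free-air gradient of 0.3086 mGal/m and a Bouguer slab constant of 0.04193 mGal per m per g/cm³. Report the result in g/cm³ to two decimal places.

Δg_obs = 982328.75 − 982553.79 = -225.04 mGal over Δh = 1866.8 − 763.9 = 1102.9 m
Equal Bouguer anomalies ⇒ Δg_obs + (0.3086 − 0.04193ρ)·Δh = 0
0.3086 − 0.04193ρ = −Δg_obs/Δh = 0.20404
ρ = (0.3086 − 0.20404) / 0.04193 = 2.49 g/cm³

2.49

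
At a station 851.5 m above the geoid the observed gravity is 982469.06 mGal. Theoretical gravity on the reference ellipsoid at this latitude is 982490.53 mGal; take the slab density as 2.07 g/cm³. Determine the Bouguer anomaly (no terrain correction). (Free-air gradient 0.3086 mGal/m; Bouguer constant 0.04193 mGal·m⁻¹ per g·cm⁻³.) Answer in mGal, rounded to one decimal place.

Free-air correction = 0.3086 × 851.5 = 262.77 mGal
Free-air anomaly = 982469.06 − 982490.53 + (262.77) = 241.30 mGal
Bouguer slab correction = 0.04193 × 2.07 × 851.5 = 73.91 mGal
Simple Bouguer anomaly = 241.30 − (73.91) = 167.39 mGal

167.4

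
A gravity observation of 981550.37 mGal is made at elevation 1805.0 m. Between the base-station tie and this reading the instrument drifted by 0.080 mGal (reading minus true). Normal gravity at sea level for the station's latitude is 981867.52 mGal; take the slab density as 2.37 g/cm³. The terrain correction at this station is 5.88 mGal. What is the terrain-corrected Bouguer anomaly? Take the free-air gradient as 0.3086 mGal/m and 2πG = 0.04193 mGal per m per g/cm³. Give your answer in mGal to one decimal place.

66.3

Drift-corrected reading = 981550.37 − (0.080) = 981550.290 mGal
Free-air correction = 0.3086 × 1805.0 = 557.02 mGal
Free-air anomaly = 981550.290 − 981867.52 + (557.02) = 239.790 mGal
Bouguer slab correction = 0.04193 × 2.37 × 1805.0 = 179.37 mGal
Simple Bouguer anomaly = 239.790 − (179.37) = 60.420 mGal
Complete Bouguer anomaly = 60.420 + 5.88 = 66.300 mGal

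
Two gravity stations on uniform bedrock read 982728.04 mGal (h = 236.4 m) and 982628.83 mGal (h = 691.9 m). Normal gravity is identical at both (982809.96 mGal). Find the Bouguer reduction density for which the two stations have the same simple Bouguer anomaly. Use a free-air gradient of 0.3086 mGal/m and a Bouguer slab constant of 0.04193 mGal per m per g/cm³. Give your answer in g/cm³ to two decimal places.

2.17

Δg_obs = 982628.83 − 982728.04 = -99.21 mGal over Δh = 691.9 − 236.4 = 455.5 m
Equal Bouguer anomalies ⇒ Δg_obs + (0.3086 − 0.04193ρ)·Δh = 0
0.3086 − 0.04193ρ = −Δg_obs/Δh = 0.21780
ρ = (0.3086 − 0.21780) / 0.04193 = 2.17 g/cm³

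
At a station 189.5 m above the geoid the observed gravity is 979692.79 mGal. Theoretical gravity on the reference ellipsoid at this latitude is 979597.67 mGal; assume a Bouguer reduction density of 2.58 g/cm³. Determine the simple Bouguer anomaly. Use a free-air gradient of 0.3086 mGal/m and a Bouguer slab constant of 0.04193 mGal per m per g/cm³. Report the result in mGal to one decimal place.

Free-air correction = 0.3086 × 189.5 = 58.48 mGal
Free-air anomaly = 979692.79 − 979597.67 + (58.48) = 153.60 mGal
Bouguer slab correction = 0.04193 × 2.58 × 189.5 = 20.50 mGal
Simple Bouguer anomaly = 153.60 − (20.50) = 133.10 mGal

133.1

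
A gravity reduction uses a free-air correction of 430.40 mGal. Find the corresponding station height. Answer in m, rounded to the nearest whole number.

h = 430.40 / 0.3086 = 1394.69 m

1395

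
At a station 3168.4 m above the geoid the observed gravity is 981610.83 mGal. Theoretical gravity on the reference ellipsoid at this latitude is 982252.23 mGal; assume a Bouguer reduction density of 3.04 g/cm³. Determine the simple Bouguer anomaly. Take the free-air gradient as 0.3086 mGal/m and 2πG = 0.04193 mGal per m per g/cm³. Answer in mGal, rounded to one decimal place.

Free-air correction = 0.3086 × 3168.4 = 977.77 mGal
Free-air anomaly = 981610.83 − 982252.23 + (977.77) = 336.37 mGal
Bouguer slab correction = 0.04193 × 3.04 × 3168.4 = 403.87 mGal
Simple Bouguer anomaly = 336.37 − (403.87) = -67.50 mGal

-67.5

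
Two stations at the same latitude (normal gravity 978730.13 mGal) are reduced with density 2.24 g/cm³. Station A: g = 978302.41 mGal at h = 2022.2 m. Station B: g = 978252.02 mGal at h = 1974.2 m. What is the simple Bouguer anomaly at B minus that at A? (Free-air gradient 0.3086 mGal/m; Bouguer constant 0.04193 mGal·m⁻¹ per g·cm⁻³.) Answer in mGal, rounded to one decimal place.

-60.7

Δg_SB(A) = 978302.41 − 978730.13 + 0.3086×2022.2 − 0.04193×2.24×2022.2 = 6.40 mGal
Δg_SB(B) = 978252.02 − 978730.13 + 0.3086×1974.2 − 0.04193×2.24×1974.2 = -54.30 mGal
Difference = -54.30 − (6.40) = -60.70 mGal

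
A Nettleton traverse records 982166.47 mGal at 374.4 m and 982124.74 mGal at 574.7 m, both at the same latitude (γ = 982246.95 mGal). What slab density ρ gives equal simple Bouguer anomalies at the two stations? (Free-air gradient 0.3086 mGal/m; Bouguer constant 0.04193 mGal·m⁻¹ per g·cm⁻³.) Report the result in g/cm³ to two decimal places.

2.39

Δg_obs = 982124.74 − 982166.47 = -41.73 mGal over Δh = 574.7 − 374.4 = 200.3 m
Equal Bouguer anomalies ⇒ Δg_obs + (0.3086 − 0.04193ρ)·Δh = 0
0.3086 − 0.04193ρ = −Δg_obs/Δh = 0.20834
ρ = (0.3086 − 0.20834) / 0.04193 = 2.39 g/cm³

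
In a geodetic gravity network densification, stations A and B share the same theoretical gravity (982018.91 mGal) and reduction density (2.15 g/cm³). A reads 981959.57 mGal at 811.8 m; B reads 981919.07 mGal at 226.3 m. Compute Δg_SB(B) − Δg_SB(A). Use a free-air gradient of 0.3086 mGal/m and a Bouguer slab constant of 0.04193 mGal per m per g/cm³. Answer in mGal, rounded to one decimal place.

-168.4

Δg_SB(A) = 981959.57 − 982018.91 + 0.3086×811.8 − 0.04193×2.15×811.8 = 118.00 mGal
Δg_SB(B) = 981919.07 − 982018.91 + 0.3086×226.3 − 0.04193×2.15×226.3 = -50.40 mGal
Difference = -50.40 − (118.00) = -168.40 mGal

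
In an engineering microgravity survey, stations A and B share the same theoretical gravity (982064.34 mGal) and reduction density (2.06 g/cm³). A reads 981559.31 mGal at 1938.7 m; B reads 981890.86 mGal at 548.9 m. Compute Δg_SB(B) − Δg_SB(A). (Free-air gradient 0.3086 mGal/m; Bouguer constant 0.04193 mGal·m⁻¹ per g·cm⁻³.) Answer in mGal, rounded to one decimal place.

22.7

Δg_SB(A) = 981559.31 − 982064.34 + 0.3086×1938.7 − 0.04193×2.06×1938.7 = -74.20 mGal
Δg_SB(B) = 981890.86 − 982064.34 + 0.3086×548.9 − 0.04193×2.06×548.9 = -51.50 mGal
Difference = -51.50 − (-74.20) = 22.70 mGal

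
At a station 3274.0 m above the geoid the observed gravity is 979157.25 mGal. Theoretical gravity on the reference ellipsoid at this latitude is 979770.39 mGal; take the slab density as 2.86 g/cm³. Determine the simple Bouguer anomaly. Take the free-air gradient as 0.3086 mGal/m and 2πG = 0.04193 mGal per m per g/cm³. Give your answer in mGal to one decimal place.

Free-air correction = 0.3086 × 3274.0 = 1010.36 mGal
Free-air anomaly = 979157.25 − 979770.39 + (1010.36) = 397.22 mGal
Bouguer slab correction = 0.04193 × 2.86 × 3274.0 = 392.62 mGal
Simple Bouguer anomaly = 397.22 − (392.62) = 4.60 mGal

4.6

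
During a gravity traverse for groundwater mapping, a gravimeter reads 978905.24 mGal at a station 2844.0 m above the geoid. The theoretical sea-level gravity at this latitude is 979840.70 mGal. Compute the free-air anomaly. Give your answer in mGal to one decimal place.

-57.8

Free-air correction = 0.3086 × 2844.0 = 877.66 mGal
Free-air anomaly = 978905.24 − 979840.70 + (877.66) = -57.80 mGal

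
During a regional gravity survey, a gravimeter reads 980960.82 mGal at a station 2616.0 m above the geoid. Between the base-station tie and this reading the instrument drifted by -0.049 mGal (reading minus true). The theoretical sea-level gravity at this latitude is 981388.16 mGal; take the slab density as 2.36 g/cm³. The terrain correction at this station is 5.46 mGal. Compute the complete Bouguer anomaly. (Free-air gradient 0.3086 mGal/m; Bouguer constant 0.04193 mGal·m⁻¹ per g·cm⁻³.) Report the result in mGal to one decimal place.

126.6

Drift-corrected reading = 980960.82 − (-0.049) = 980960.869 mGal
Free-air correction = 0.3086 × 2616.0 = 807.30 mGal
Free-air anomaly = 980960.869 − 981388.16 + (807.30) = 380.009 mGal
Bouguer slab correction = 0.04193 × 2.36 × 2616.0 = 258.87 mGal
Simple Bouguer anomaly = 380.009 − (258.87) = 121.139 mGal
Complete Bouguer anomaly = 121.139 + 5.46 = 126.599 mGal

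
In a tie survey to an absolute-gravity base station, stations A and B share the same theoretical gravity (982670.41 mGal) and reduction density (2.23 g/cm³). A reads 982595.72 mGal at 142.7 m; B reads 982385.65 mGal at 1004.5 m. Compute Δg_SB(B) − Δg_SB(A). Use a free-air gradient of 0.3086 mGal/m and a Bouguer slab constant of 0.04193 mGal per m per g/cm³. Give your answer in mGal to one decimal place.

Δg_SB(A) = 982595.72 − 982670.41 + 0.3086×142.7 − 0.04193×2.23×142.7 = -44.00 mGal
Δg_SB(B) = 982385.65 − 982670.41 + 0.3086×1004.5 − 0.04193×2.23×1004.5 = -68.70 mGal
Difference = -68.70 − (-44.00) = -24.70 mGal

-24.7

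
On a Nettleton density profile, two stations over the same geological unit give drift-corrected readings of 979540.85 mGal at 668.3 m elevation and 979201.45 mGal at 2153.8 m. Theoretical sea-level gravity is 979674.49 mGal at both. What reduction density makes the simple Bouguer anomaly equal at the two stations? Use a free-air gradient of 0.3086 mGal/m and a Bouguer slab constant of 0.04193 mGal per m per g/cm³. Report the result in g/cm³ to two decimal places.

Δg_obs = 979201.45 − 979540.85 = -339.40 mGal over Δh = 2153.8 − 668.3 = 1485.5 m
Equal Bouguer anomalies ⇒ Δg_obs + (0.3086 − 0.04193ρ)·Δh = 0
0.3086 − 0.04193ρ = −Δg_obs/Δh = 0.22848
ρ = (0.3086 − 0.22848) / 0.04193 = 1.91 g/cm³

1.91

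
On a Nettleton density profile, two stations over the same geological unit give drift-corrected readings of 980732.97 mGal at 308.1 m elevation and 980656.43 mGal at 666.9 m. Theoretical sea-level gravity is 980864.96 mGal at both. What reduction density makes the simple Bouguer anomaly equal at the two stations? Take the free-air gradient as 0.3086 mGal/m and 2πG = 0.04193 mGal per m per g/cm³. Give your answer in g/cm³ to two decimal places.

Δg_obs = 980656.43 − 980732.97 = -76.54 mGal over Δh = 666.9 − 308.1 = 358.8 m
Equal Bouguer anomalies ⇒ Δg_obs + (0.3086 − 0.04193ρ)·Δh = 0
0.3086 − 0.04193ρ = −Δg_obs/Δh = 0.21332
ρ = (0.3086 − 0.21332) / 0.04193 = 2.27 g/cm³

2.27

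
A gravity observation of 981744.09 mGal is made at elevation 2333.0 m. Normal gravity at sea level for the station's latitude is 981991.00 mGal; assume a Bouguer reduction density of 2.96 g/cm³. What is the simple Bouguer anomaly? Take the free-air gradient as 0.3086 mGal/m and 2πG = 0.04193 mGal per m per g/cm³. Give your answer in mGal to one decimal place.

Free-air correction = 0.3086 × 2333.0 = 719.96 mGal
Free-air anomaly = 981744.09 − 981991.00 + (719.96) = 473.05 mGal
Bouguer slab correction = 0.04193 × 2.96 × 2333.0 = 289.56 mGal
Simple Bouguer anomaly = 473.05 − (289.56) = 183.49 mGal

183.5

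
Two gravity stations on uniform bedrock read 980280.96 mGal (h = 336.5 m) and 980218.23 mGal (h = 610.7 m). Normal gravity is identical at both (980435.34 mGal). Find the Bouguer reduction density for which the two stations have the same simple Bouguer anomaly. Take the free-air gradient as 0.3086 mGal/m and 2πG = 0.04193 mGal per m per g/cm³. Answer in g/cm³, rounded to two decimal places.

Δg_obs = 980218.23 − 980280.96 = -62.73 mGal over Δh = 610.7 − 336.5 = 274.2 m
Equal Bouguer anomalies ⇒ Δg_obs + (0.3086 − 0.04193ρ)·Δh = 0
0.3086 − 0.04193ρ = −Δg_obs/Δh = 0.22877
ρ = (0.3086 − 0.22877) / 0.04193 = 1.90 g/cm³

1.90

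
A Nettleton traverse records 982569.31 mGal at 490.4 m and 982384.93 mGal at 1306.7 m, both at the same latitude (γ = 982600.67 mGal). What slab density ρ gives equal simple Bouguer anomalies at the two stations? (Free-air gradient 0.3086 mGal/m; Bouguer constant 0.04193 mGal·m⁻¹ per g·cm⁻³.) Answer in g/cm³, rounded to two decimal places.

Δg_obs = 982384.93 − 982569.31 = -184.38 mGal over Δh = 1306.7 − 490.4 = 816.3 m
Equal Bouguer anomalies ⇒ Δg_obs + (0.3086 − 0.04193ρ)·Δh = 0
0.3086 − 0.04193ρ = −Δg_obs/Δh = 0.22587
ρ = (0.3086 − 0.22587) / 0.04193 = 1.97 g/cm³

1.97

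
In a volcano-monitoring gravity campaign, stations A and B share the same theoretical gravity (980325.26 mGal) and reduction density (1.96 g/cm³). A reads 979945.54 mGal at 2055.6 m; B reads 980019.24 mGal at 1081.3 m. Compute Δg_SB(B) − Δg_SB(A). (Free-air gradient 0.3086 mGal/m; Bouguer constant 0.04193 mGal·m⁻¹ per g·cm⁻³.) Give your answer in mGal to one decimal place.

-146.9

Δg_SB(A) = 979945.54 − 980325.26 + 0.3086×2055.6 − 0.04193×1.96×2055.6 = 85.70 mGal
Δg_SB(B) = 980019.24 − 980325.26 + 0.3086×1081.3 − 0.04193×1.96×1081.3 = -61.20 mGal
Difference = -61.20 − (85.70) = -146.90 mGal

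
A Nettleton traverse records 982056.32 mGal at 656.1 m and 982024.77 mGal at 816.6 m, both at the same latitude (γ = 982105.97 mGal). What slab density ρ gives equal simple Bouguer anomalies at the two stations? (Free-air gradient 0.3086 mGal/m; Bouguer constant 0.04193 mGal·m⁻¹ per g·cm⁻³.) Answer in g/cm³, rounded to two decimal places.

2.67

Δg_obs = 982024.77 − 982056.32 = -31.55 mGal over Δh = 816.6 − 656.1 = 160.5 m
Equal Bouguer anomalies ⇒ Δg_obs + (0.3086 − 0.04193ρ)·Δh = 0
0.3086 − 0.04193ρ = −Δg_obs/Δh = 0.19657
ρ = (0.3086 − 0.19657) / 0.04193 = 2.67 g/cm³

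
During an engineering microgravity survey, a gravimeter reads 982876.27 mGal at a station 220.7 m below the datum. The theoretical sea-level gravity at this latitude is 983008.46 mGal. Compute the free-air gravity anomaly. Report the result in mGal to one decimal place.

Free-air correction = 0.3086 × -220.7 = -68.11 mGal
Free-air anomaly = 982876.27 − 983008.46 + (-68.11) = -200.30 mGal

-200.3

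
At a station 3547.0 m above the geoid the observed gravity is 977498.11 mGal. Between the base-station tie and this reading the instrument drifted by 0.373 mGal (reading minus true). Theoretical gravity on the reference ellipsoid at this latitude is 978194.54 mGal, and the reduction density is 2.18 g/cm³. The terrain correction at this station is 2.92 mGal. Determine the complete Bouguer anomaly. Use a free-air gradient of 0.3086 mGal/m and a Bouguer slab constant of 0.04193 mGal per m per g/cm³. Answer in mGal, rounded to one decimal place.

76.5

Drift-corrected reading = 977498.11 − (0.373) = 977497.737 mGal
Free-air correction = 0.3086 × 3547.0 = 1094.60 mGal
Free-air anomaly = 977497.737 − 978194.54 + (1094.60) = 397.797 mGal
Bouguer slab correction = 0.04193 × 2.18 × 3547.0 = 324.22 mGal
Simple Bouguer anomaly = 397.797 − (324.22) = 73.577 mGal
Complete Bouguer anomaly = 73.577 + 2.92 = 76.497 mGal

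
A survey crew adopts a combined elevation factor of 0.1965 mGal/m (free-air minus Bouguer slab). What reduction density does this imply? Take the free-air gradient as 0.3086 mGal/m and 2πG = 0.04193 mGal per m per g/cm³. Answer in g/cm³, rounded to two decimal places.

0.1965 = 0.3086 − 0.04193 × ρ
ρ = (0.3086 − 0.1965) / 0.04193 = 2.67 g/cm³

2.67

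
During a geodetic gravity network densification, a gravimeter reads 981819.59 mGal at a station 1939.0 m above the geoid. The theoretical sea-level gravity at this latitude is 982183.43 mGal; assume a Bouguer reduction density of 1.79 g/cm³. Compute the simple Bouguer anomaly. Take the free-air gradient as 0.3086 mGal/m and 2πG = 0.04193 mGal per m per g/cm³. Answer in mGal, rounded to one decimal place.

89.0

Free-air correction = 0.3086 × 1939.0 = 598.38 mGal
Free-air anomaly = 981819.59 − 982183.43 + (598.38) = 234.54 mGal
Bouguer slab correction = 0.04193 × 1.79 × 1939.0 = 145.53 mGal
Simple Bouguer anomaly = 234.54 − (145.53) = 89.01 mGal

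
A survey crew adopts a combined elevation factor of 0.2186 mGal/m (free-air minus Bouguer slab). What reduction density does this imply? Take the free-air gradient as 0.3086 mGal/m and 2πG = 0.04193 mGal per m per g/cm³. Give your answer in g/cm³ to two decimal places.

0.2186 = 0.3086 − 0.04193 × ρ
ρ = (0.3086 − 0.2186) / 0.04193 = 2.15 g/cm³

2.15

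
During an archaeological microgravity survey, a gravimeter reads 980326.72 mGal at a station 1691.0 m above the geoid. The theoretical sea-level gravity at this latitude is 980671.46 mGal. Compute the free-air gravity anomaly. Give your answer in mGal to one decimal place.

Free-air correction = 0.3086 × 1691.0 = 521.84 mGal
Free-air anomaly = 980326.72 − 980671.46 + (521.84) = 177.10 mGal

177.1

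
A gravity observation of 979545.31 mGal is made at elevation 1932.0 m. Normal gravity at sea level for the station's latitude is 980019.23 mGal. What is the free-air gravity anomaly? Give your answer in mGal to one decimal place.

122.3

Free-air correction = 0.3086 × 1932.0 = 596.22 mGal
Free-air anomaly = 979545.31 − 980019.23 + (596.22) = 122.30 mGal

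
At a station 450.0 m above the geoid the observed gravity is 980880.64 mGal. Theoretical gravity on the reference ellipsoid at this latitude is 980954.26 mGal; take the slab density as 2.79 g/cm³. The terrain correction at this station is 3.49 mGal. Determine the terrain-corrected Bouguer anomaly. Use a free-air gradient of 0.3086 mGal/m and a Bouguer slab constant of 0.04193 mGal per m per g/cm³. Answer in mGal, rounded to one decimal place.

16.1

Free-air correction = 0.3086 × 450.0 = 138.87 mGal
Free-air anomaly = 980880.64 − 980954.26 + (138.87) = 65.25 mGal
Bouguer slab correction = 0.04193 × 2.79 × 450.0 = 52.64 mGal
Simple Bouguer anomaly = 65.25 − (52.64) = 12.61 mGal
Complete Bouguer anomaly = 12.61 + 3.49 = 16.10 mGal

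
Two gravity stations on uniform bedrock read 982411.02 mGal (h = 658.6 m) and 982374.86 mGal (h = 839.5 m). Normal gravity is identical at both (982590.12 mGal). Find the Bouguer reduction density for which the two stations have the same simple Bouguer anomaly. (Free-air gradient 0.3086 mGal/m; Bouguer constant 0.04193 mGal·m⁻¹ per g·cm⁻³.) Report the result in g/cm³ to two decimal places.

2.59

Δg_obs = 982374.86 − 982411.02 = -36.16 mGal over Δh = 839.5 − 658.6 = 180.9 m
Equal Bouguer anomalies ⇒ Δg_obs + (0.3086 − 0.04193ρ)·Δh = 0
0.3086 − 0.04193ρ = −Δg_obs/Δh = 0.19989
ρ = (0.3086 − 0.19989) / 0.04193 = 2.59 g/cm³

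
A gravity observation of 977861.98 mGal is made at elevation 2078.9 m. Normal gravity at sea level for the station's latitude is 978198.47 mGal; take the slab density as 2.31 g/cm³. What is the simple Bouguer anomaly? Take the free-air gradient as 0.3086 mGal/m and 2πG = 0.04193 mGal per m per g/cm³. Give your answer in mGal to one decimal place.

103.7

Free-air correction = 0.3086 × 2078.9 = 641.55 mGal
Free-air anomaly = 977861.98 − 978198.47 + (641.55) = 305.06 mGal
Bouguer slab correction = 0.04193 × 2.31 × 2078.9 = 201.36 mGal
Simple Bouguer anomaly = 305.06 − (201.36) = 103.70 mGal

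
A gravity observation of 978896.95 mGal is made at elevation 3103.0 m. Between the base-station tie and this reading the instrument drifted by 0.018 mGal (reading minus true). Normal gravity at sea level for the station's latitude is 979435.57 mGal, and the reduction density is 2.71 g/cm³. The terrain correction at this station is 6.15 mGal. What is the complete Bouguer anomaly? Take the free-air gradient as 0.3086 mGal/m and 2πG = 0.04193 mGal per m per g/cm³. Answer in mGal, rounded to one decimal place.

Drift-corrected reading = 978896.95 − (0.018) = 978896.932 mGal
Free-air correction = 0.3086 × 3103.0 = 957.59 mGal
Free-air anomaly = 978896.932 − 979435.57 + (957.59) = 418.952 mGal
Bouguer slab correction = 0.04193 × 2.71 × 3103.0 = 352.59 mGal
Simple Bouguer anomaly = 418.952 − (352.59) = 66.362 mGal
Complete Bouguer anomaly = 66.362 + 6.15 = 72.512 mGal

72.5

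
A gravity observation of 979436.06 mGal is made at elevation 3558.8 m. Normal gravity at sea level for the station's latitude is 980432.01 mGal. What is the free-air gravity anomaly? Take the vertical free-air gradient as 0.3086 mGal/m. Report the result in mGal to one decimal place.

Free-air correction = 0.3086 × 3558.8 = 1098.25 mGal
Free-air anomaly = 979436.06 − 980432.01 + (1098.25) = 102.30 mGal

102.3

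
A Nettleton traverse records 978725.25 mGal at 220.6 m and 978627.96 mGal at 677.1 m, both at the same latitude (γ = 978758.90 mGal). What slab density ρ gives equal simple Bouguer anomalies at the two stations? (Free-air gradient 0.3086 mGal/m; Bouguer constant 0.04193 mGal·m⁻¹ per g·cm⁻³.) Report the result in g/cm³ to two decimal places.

2.28

Δg_obs = 978627.96 − 978725.25 = -97.29 mGal over Δh = 677.1 − 220.6 = 456.5 m
Equal Bouguer anomalies ⇒ Δg_obs + (0.3086 − 0.04193ρ)·Δh = 0
0.3086 − 0.04193ρ = −Δg_obs/Δh = 0.21312
ρ = (0.3086 − 0.21312) / 0.04193 = 2.28 g/cm³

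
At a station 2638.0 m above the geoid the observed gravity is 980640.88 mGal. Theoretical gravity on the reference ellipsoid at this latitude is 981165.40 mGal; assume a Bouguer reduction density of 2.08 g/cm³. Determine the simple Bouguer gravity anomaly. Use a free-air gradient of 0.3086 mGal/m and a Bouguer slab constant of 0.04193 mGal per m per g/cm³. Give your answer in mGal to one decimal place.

Free-air correction = 0.3086 × 2638.0 = 814.09 mGal
Free-air anomaly = 980640.88 − 981165.40 + (814.09) = 289.57 mGal
Bouguer slab correction = 0.04193 × 2.08 × 2638.0 = 230.07 mGal
Simple Bouguer anomaly = 289.57 − (230.07) = 59.50 mGal

59.5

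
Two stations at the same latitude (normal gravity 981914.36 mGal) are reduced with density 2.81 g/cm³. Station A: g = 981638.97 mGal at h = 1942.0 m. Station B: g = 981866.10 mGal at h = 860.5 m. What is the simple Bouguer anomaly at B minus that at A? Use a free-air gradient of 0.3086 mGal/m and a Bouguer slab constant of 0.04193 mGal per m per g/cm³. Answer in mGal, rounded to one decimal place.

20.8

Δg_SB(A) = 981638.97 − 981914.36 + 0.3086×1942.0 − 0.04193×2.81×1942.0 = 95.10 mGal
Δg_SB(B) = 981866.10 − 981914.36 + 0.3086×860.5 − 0.04193×2.81×860.5 = 115.90 mGal
Difference = 115.90 − (95.10) = 20.80 mGal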